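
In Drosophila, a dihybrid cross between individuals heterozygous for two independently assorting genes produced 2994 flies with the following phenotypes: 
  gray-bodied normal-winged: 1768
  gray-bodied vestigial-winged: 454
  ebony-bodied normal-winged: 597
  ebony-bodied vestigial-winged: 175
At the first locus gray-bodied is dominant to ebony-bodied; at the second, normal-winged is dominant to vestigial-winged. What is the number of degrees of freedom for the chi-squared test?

3

A dihybrid F₂ with independent assortment and complete dominance at both loci gives a 9:3:3:1 phenotypic ratio.
A goodness-of-fit test with 4 phenotype classes has df = 4 − 1 = 3.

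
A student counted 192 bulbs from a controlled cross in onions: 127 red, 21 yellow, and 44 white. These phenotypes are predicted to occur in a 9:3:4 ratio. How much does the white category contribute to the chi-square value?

Under the 9:3:4 hypothesis (Σ ratio = 16, N = 192):
  red: 192 × 9/16 = 108
  yellow: 192 × 3/16 = 36
  white: 192 × 4/16 = 48
Contribution of white: (44 − 48)² / 48 = 0.3333

0.333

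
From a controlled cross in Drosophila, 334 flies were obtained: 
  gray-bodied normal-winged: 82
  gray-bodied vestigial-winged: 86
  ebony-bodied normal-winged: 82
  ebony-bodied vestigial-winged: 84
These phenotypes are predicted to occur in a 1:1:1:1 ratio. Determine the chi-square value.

Expected counts for N = 334 under a 1:1:1:1 ratio (total parts = 4):
  gray-bodied normal-winged: 334 × 1/4 = 83.5
  gray-bodied vestigial-winged: 334 × 1/4 = 83.5
  ebony-bodied normal-winged: 334 × 1/4 = 83.5
  ebony-bodied vestigial-winged: 334 × 1/4 = 83.5
χ² = Σ (O − E)² / E
  gray-bodied normal-winged: (82 − 83.5)² / 83.5 = 0.0269
  gray-bodied vestigial-winged: (86 − 83.5)² / 83.5 = 0.0749
  ebony-bodied normal-winged: (82 − 83.5)² / 83.5 = 0.0269
  ebony-bodied vestigial-winged: (84 − 83.5)² / 83.5 = 0.0030
χ² = 0.0269 + 0.0749 + 0.0269 + 0.0030 = 0.1317 ≈ 0.132

0.132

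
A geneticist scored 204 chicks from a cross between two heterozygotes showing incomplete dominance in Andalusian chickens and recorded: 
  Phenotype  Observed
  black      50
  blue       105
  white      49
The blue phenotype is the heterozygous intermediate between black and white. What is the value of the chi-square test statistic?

0.186

With incomplete dominance, a heterozygote × heterozygote cross gives a 1:2:1 phenotypic ratio.
Under the 1:2:1 hypothesis (Σ ratio = 4, N = 204):
  black: 204 × 1/4 = 51
  blue: 204 × 2/4 = 102
  white: 204 × 1/4 = 51
χ² = Σ (O − E)² / E
  black: (50 − 51)² / 51 = 0.0196
  blue: (105 − 102)² / 102 = 0.0882
  white: (49 − 51)² / 51 = 0.0784
χ² = 0.0196 + 0.0882 + 0.0784 = 0.1862 ≈ 0.186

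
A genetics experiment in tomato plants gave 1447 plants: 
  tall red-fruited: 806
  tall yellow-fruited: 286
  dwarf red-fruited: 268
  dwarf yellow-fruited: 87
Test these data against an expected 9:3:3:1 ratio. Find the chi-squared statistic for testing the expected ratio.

Total ratio parts = 16. Expected numbers out of 1447:
  tall red-fruited: 1447 × 9/16 = 813.9375
  tall yellow-fruited: 1447 × 3/16 = 271.3125
  dwarf red-fruited: 1447 × 3/16 = 271.3125
  dwarf yellow-fruited: 1447 × 1/16 = 90.4375
χ² = Σ (O − E)² / E
  tall red-fruited: (806 − 813.9375)² / 813.9375 = 0.0774
  tall yellow-fruited: (286 − 271.3125)² / 271.3125 = 0.7951
  dwarf red-fruited: (268 − 271.3125)² / 271.3125 = 0.0404
  dwarf yellow-fruited: (87 − 90.4375)² / 90.4375 = 0.1307
χ² = 0.0774 + 0.7951 + 0.0404 + 0.1307 = 1.0436 ≈ 1.044

1.044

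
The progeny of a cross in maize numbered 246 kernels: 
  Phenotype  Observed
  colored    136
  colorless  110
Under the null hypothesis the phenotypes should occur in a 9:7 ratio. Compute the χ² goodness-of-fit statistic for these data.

Total ratio parts = 16. Expected numbers out of 246:
  colored: 246 × 9/16 = 138.375
  colorless: 246 × 7/16 = 107.625
χ² = Σ (O − E)² / E
  colored: (136 − 138.375)² / 138.375 = 0.0408
  colorless: (110 − 107.625)² / 107.625 = 0.0524
χ² = 0.0408 + 0.0524 = 0.0932 ≈ 0.093

0.093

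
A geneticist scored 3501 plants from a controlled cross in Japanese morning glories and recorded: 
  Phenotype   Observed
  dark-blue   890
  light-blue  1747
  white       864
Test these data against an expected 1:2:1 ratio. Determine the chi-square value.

Under the 1:2:1 hypothesis (Σ ratio = 4, N = 3501):
  dark-blue: 3501 × 1/4 = 875.25
  light-blue: 3501 × 2/4 = 1750.5
  white: 3501 × 1/4 = 875.25
χ² = Σ (O − E)² / E
  dark-blue: (890 − 875.25)² / 875.25 = 0.2486
  light-blue: (1747 − 1750.5)² / 1750.5 = 0.0070
  white: (864 − 875.25)² / 875.25 = 0.1446
χ² = 0.2486 + 0.0070 + 0.1446 = 0.4002 ≈ 0.400

0.400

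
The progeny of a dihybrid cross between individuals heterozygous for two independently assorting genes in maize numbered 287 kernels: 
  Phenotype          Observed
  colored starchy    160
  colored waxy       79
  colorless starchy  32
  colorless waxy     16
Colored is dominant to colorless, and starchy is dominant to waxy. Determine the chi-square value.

20.853

A dihybrid F₂ with independent assortment and complete dominance at both loci gives a 9:3:3:1 phenotypic ratio.
The 9:3:3:1 ratio has 16 parts, so with N = 287 the expected counts are:
  colored starchy: 287 × 9/16 = 161.4375
  colored waxy: 287 × 3/16 = 53.8125
  colorless starchy: 287 × 3/16 = 53.8125
  colorless waxy: 287 × 1/16 = 17.9375
χ² = Σ (O − E)² / E
  colored starchy: (160 − 161.4375)² / 161.4375 = 0.0128
  colored waxy: (79 − 53.8125)² / 53.8125 = 11.7893
  colorless starchy: (32 − 53.8125)² / 53.8125 = 8.8415
  colorless waxy: (16 − 17.9375)² / 17.9375 = 0.2093
χ² = 0.0128 + 11.7893 + 8.8415 + 0.2093 = 20.8529 ≈ 20.853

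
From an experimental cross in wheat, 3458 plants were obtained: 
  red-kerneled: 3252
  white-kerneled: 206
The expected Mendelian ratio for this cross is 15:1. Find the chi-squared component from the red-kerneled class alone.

0.032

The 15:1 ratio has 16 parts, so with N = 3458 the expected counts are:
  red-kerneled: 3458 × 15/16 = 3241.875
  white-kerneled: 3458 × 1/16 = 216.125
Contribution of red-kerneled: (3252 − 3241.875)² / 3241.875 = 0.0316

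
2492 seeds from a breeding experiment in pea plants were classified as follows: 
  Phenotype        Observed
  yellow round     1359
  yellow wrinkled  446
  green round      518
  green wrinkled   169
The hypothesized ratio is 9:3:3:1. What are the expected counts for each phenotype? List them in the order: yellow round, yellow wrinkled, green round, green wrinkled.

1401.75, 467.25, 467.25, 155.75

Under the 9:3:3:1 hypothesis (Σ ratio = 16, N = 2492):
  yellow round: 2492 × 9/16 = 1401.75
  yellow wrinkled: 2492 × 3/16 = 467.25
  green round: 2492 × 3/16 = 467.25
  green wrinkled: 2492 × 1/16 = 155.75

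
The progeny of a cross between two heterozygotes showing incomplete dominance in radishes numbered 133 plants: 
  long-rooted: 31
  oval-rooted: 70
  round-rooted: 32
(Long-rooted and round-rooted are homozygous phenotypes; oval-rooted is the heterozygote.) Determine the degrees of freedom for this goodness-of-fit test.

With incomplete dominance, a heterozygote × heterozygote cross gives a 1:2:1 phenotypic ratio.
A goodness-of-fit test with 3 phenotype classes has df = 3 − 1 = 2.

2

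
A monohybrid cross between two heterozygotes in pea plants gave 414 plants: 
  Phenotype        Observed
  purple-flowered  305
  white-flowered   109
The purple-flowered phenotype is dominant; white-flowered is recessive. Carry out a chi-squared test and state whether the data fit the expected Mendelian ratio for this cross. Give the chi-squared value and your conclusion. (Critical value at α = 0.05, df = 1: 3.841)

0.390; consistent

For a monohybrid cross between heterozygotes with complete dominance, the expected phenotypic ratio is 3:1.
The 3:1 ratio has 4 parts, so with N = 414 the expected counts are:
  purple-flowered: 414 × 3/4 = 310.5
  white-flowered: 414 × 1/4 = 103.5
χ² = Σ (O − E)² / E
  purple-flowered: (305 − 310.5)² / 310.5 = 0.0974
  white-flowered: (109 − 103.5)² / 103.5 = 0.2923
χ² = 0.0974 + 0.2923 = 0.3897 ≈ 0.390
Degrees of freedom = 2 − 1 = 1; critical value at α = 0.05 is 3.841.
Since 0.390 < 3.841, we fail to reject the null hypothesis — the data are consistent with the 3:1 ratio.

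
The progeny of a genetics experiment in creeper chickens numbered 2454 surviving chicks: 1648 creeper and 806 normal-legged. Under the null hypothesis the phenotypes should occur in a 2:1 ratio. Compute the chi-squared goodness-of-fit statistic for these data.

Expected counts for N = 2454 under a 2:1 ratio (total parts = 3):
  creeper: 2454 × 2/3 = 1636
  normal-legged: 2454 × 1/3 = 818
χ² = Σ (O − E)² / E
  creeper: (1648 − 1636)² / 1636 = 0.0880
  normal-legged: (806 − 818)² / 818 = 0.1760
χ² = 0.0880 + 0.1760 = 0.264

0.264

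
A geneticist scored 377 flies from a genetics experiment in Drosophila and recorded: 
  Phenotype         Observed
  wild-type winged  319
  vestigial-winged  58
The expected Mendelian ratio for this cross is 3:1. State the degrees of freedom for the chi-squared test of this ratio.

A goodness-of-fit test with 2 phenotype classes has df = 2 − 1 = 1.

1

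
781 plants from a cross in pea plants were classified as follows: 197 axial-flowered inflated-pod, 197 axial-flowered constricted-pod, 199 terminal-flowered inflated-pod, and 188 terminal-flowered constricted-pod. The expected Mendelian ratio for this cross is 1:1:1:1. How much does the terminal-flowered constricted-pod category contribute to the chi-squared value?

0.269

Total ratio parts = 4. Expected numbers out of 781:
  axial-flowered inflated-pod: 781 × 1/4 = 195.25
  axial-flowered constricted-pod: 781 × 1/4 = 195.25
  terminal-flowered inflated-pod: 781 × 1/4 = 195.25
  terminal-flowered constricted-pod: 781 × 1/4 = 195.25
Contribution of terminal-flowered constricted-pod: (188 − 195.25)² / 195.25 = 0.2692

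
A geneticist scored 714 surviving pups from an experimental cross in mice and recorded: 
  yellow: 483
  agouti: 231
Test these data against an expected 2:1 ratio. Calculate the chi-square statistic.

Under the 2:1 hypothesis (Σ ratio = 3, N = 714):
  yellow: 714 × 2/3 = 476
  agouti: 714 × 1/3 = 238
χ² = Σ (O − E)² / E
  yellow: (483 − 476)² / 476 = 0.1029
  agouti: (231 − 238)² / 238 = 0.2059
χ² = 0.1029 + 0.2059 = 0.3088 ≈ 0.309

0.309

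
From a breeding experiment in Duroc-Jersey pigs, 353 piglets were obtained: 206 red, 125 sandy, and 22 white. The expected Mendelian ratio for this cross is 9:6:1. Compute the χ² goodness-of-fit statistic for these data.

Under the 9:6:1 hypothesis (Σ ratio = 16, N = 353):
  red: 353 × 9/16 = 198.5625
  sandy: 353 × 6/16 = 132.375
  white: 353 × 1/16 = 22.0625
χ² = Σ (O − E)² / E
  red: (206 − 198.5625)² / 198.5625 = 0.2786
  sandy: (125 − 132.375)² / 132.375 = 0.4109
  white: (22 − 22.0625)² / 22.0625 = 0.0002
χ² = 0.2786 + 0.4109 + 0.0002 = 0.6897 ≈ 0.690

0.690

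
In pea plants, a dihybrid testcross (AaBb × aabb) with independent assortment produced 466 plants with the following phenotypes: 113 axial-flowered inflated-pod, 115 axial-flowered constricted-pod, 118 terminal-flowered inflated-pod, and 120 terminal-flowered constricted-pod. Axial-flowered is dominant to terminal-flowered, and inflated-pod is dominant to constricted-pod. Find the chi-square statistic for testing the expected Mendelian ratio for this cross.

0.249

A dihybrid testcross with independent assortment gives a 1:1:1:1 ratio.
Under the 1:1:1:1 hypothesis (Σ ratio = 4, N = 466):
  axial-flowered inflated-pod: 466 × 1/4 = 116.5
  axial-flowered constricted-pod: 466 × 1/4 = 116.5
  terminal-flowered inflated-pod: 466 × 1/4 = 116.5
  terminal-flowered constricted-pod: 466 × 1/4 = 116.5
χ² = Σ (O − E)² / E
  axial-flowered inflated-pod: (113 − 116.5)² / 116.5 = 0.1052
  axial-flowered constricted-pod: (115 − 116.5)² / 116.5 = 0.0193
  terminal-flowered inflated-pod: (118 − 116.5)² / 116.5 = 0.0193
  terminal-flowered constricted-pod: (120 − 116.5)² / 116.5 = 0.1052
χ² = 0.1052 + 0.0193 + 0.0193 + 0.1052 = 0.249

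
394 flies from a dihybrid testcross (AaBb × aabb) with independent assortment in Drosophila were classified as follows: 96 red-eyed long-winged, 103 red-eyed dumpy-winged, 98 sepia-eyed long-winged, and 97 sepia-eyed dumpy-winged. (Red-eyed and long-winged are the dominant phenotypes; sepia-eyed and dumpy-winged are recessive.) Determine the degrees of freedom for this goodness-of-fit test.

A dihybrid testcross with independent assortment gives a 1:1:1:1 ratio.
A goodness-of-fit test with 4 phenotype classes has df = 4 − 1 = 3.

3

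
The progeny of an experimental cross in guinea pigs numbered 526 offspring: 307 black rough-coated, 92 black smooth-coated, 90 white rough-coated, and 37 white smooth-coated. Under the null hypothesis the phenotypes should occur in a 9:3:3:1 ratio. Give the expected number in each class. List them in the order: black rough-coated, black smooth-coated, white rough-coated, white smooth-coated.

295.875, 98.625, 98.625, 32.875

Under the 9:3:3:1 hypothesis (Σ ratio = 16, N = 526):
  black rough-coated: 526 × 9/16 = 295.875
  black smooth-coated: 526 × 3/16 = 98.625
  white rough-coated: 526 × 3/16 = 98.625
  white smooth-coated: 526 × 1/16 = 32.875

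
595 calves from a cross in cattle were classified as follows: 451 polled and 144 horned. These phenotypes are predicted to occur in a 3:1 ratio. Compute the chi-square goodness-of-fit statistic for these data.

0.202

Under the 3:1 hypothesis (Σ ratio = 4, N = 595):
  polled: 595 × 3/4 = 446.25
  horned: 595 × 1/4 = 148.75
χ² = Σ (O − E)² / E
  polled: (451 − 446.25)² / 446.25 = 0.0506
  horned: (144 − 148.75)² / 148.75 = 0.1517
χ² = 0.0506 + 0.1517 = 0.2023 ≈ 0.202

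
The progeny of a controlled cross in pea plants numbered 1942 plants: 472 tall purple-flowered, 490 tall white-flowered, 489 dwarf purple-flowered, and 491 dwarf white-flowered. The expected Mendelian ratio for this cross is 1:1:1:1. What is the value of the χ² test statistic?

0.505

Total ratio parts = 4. Expected numbers out of 1942:
  tall purple-flowered: 1942 × 1/4 = 485.5
  tall white-flowered: 1942 × 1/4 = 485.5
  dwarf purple-flowered: 1942 × 1/4 = 485.5
  dwarf white-flowered: 1942 × 1/4 = 485.5
χ² = Σ (O − E)² / E
  tall purple-flowered: (472 − 485.5)² / 485.5 = 0.3754
  tall white-flowered: (490 − 485.5)² / 485.5 = 0.0417
  dwarf purple-flowered: (489 − 485.5)² / 485.5 = 0.0252
  dwarf white-flowered: (491 − 485.5)² / 485.5 = 0.0623
χ² = 0.3754 + 0.0417 + 0.0252 + 0.0623 = 0.5046 ≈ 0.505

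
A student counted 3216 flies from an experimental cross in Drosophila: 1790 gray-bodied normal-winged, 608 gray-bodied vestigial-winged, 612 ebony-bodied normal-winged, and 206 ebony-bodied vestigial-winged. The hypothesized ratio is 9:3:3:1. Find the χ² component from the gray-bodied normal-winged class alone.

0.200

Under the 9:3:3:1 hypothesis (Σ ratio = 16, N = 3216):
  gray-bodied normal-winged: 3216 × 9/16 = 1809
  gray-bodied vestigial-winged: 3216 × 3/16 = 603
  ebony-bodied normal-winged: 3216 × 3/16 = 603
  ebony-bodied vestigial-winged: 3216 × 1/16 = 201
Contribution of gray-bodied normal-winged: (1790 − 1809)² / 1809 = 0.1996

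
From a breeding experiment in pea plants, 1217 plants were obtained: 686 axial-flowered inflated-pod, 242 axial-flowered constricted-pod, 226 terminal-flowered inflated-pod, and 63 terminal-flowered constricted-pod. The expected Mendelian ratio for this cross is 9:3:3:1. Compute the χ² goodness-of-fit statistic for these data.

Under the 9:3:3:1 hypothesis (Σ ratio = 16, N = 1217):
  axial-flowered inflated-pod: 1217 × 9/16 = 684.5625
  axial-flowered constricted-pod: 1217 × 3/16 = 228.1875
  terminal-flowered inflated-pod: 1217 × 3/16 = 228.1875
  terminal-flowered constricted-pod: 1217 × 1/16 = 76.0625
χ² = Σ (O − E)² / E
  axial-flowered inflated-pod: (686 − 684.5625)² / 684.5625 = 0.0030
  axial-flowered constricted-pod: (242 − 228.1875)² / 228.1875 = 0.8361
  terminal-flowered inflated-pod: (226 − 228.1875)² / 228.1875 = 0.0210
  terminal-flowered constricted-pod: (63 − 76.0625)² / 76.0625 = 2.2433
χ² = 0.0030 + 0.8361 + 0.0210 + 2.2433 = 3.1034 ≈ 3.103

3.103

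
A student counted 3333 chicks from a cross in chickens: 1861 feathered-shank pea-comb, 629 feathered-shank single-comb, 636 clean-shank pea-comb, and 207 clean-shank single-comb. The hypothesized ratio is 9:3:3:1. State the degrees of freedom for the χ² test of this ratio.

3

A goodness-of-fit test with 4 phenotype classes has df = 4 − 1 = 3.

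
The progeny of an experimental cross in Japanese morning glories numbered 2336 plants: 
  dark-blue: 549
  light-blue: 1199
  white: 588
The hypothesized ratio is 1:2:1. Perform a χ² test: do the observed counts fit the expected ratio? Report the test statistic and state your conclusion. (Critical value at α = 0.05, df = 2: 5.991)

The 1:2:1 ratio has 4 parts, so with N = 2336 the expected counts are:
  dark-blue: 2336 × 1/4 = 584
  light-blue: 2336 × 2/4 = 1168
  white: 2336 × 1/4 = 584
χ² = Σ (O − E)² / E
  dark-blue: (549 − 584)² / 584 = 2.0976
  light-blue: (1199 − 1168)² / 1168 = 0.8228
  white: (588 − 584)² / 584 = 0.0274
χ² = 2.0976 + 0.8228 + 0.0274 = 2.9478 ≈ 2.948
Degrees of freedom = 3 − 1 = 2; critical value at α = 0.05 is 5.991.
Since 2.948 < 5.991, we fail to reject the null hypothesis — the data are consistent with the 1:2:1 ratio.

2.948; consistent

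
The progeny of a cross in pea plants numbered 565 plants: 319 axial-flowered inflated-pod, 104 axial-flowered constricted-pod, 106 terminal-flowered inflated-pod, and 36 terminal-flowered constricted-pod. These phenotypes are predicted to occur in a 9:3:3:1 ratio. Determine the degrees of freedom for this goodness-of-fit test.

3

A goodness-of-fit test with 4 phenotype classes has df = 4 − 1 = 3.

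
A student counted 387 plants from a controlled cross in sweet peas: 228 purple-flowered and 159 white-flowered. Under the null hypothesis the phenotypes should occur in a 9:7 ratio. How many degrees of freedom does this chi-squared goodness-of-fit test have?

1

A goodness-of-fit test with 2 phenotype classes has df = 2 − 1 = 1.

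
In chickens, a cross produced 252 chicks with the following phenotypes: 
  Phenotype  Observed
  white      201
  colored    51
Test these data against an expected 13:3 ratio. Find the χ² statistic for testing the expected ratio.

0.366

Expected counts for N = 252 under a 13:3 ratio (total parts = 16):
  white: 252 × 13/16 = 204.75
  colored: 252 × 3/16 = 47.25
χ² = Σ (O − E)² / E
  white: (201 − 204.75)² / 204.75 = 0.0687
  colored: (51 − 47.25)² / 47.25 = 0.2976
χ² = 0.0687 + 0.2976 = 0.3663 ≈ 0.366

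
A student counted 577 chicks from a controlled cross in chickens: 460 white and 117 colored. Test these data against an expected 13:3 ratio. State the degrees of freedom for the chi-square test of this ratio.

1

A goodness-of-fit test with 2 phenotype classes has df = 2 − 1 = 1.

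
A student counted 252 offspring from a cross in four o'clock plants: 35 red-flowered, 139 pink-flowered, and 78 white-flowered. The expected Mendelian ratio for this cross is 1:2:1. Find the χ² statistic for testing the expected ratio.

17.357

Expected counts for N = 252 under a 1:2:1 ratio (total parts = 4):
  red-flowered: 252 × 1/4 = 63
  pink-flowered: 252 × 2/4 = 126
  white-flowered: 252 × 1/4 = 63
χ² = Σ (O − E)² / E
  red-flowered: (35 − 63)² / 63 = 12.4444
  pink-flowered: (139 − 126)² / 126 = 1.3413
  white-flowered: (78 − 63)² / 63 = 3.5714
χ² = 12.4444 + 1.3413 + 3.5714 = 17.3571 ≈ 17.357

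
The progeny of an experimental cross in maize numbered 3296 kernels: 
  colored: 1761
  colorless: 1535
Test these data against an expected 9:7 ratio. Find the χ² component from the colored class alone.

4.665

The 9:7 ratio has 16 parts, so with N = 3296 the expected counts are:
  colored: 3296 × 9/16 = 1854
  colorless: 3296 × 7/16 = 1442
Contribution of colored: (1761 − 1854)² / 1854 = 4.6650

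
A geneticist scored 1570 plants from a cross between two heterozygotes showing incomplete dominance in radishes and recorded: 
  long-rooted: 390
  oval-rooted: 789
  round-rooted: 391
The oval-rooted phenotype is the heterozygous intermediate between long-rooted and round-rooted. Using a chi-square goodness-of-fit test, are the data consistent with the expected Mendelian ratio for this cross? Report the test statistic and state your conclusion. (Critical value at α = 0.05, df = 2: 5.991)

0.042; consistent

With incomplete dominance, a heterozygote × heterozygote cross gives a 1:2:1 phenotypic ratio.
The 1:2:1 ratio has 4 parts, so with N = 1570 the expected counts are:
  long-rooted: 1570 × 1/4 = 392.5
  oval-rooted: 1570 × 2/4 = 785
  round-rooted: 1570 × 1/4 = 392.5
χ² = Σ (O − E)² / E
  long-rooted: (390 − 392.5)² / 392.5 = 0.0159
  oval-rooted: (789 − 785)² / 785 = 0.0204
  round-rooted: (391 − 392.5)² / 392.5 = 0.0057
χ² = 0.0159 + 0.0204 + 0.0057 = 0.042
Degrees of freedom = 3 − 1 = 2; critical value at α = 0.05 is 5.991.
Since 0.042 < 5.991, we fail to reject the null hypothesis — the data are consistent with the 1:2:1 ratio.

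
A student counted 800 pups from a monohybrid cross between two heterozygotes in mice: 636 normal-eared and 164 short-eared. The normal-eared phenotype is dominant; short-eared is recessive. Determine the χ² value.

For a monohybrid cross between heterozygotes with complete dominance, the expected phenotypic ratio is 3:1.
Expected counts for N = 800 under a 3:1 ratio (total parts = 4):
  normal-eared: 800 × 3/4 = 600
  short-eared: 800 × 1/4 = 200
χ² = Σ (O − E)² / E
  normal-eared: (636 − 600)² / 600 = 2.1600
  short-eared: (164 − 200)² / 200 = 6.4800
χ² = 2.1600 + 6.4800 = 8.640

8.640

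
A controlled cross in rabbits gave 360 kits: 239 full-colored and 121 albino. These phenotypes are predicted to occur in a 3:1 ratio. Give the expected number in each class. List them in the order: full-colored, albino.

Expected counts for N = 360 under a 3:1 ratio (total parts = 4):
  full-colored: 360 × 3/4 = 270
  albino: 360 × 1/4 = 90

270, 90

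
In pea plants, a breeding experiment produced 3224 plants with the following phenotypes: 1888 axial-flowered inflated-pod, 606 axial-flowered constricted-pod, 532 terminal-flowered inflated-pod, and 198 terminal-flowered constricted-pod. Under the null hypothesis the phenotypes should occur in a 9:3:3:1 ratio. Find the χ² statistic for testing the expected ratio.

11.820

Under the 9:3:3:1 hypothesis (Σ ratio = 16, N = 3224):
  axial-flowered inflated-pod: 3224 × 9/16 = 1813.5
  axial-flowered constricted-pod: 3224 × 3/16 = 604.5
  terminal-flowered inflated-pod: 3224 × 3/16 = 604.5
  terminal-flowered constricted-pod: 3224 × 1/16 = 201.5
χ² = Σ (O − E)² / E
  axial-flowered inflated-pod: (1888 − 1813.5)² / 1813.5 = 3.0605
  axial-flowered constricted-pod: (606 − 604.5)² / 604.5 = 0.0037
  terminal-flowered inflated-pod: (532 − 604.5)² / 604.5 = 8.6952
  terminal-flowered constricted-pod: (198 − 201.5)² / 201.5 = 0.0608
χ² = 3.0605 + 0.0037 + 8.6952 + 0.0608 = 11.8202 ≈ 11.820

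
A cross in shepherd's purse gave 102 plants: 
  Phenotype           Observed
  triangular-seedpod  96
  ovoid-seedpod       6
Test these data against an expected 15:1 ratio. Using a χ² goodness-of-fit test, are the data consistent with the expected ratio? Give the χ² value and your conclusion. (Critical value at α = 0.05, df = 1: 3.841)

Total ratio parts = 16. Expected numbers out of 102:
  triangular-seedpod: 102 × 15/16 = 95.625
  ovoid-seedpod: 102 × 1/16 = 6.375
χ² = Σ (O − E)² / E
  triangular-seedpod: (96 − 95.625)² / 95.625 = 0.0015
  ovoid-seedpod: (6 − 6.375)² / 6.375 = 0.0221
χ² = 0.0015 + 0.0221 = 0.0236 ≈ 0.024
Degrees of freedom = 2 − 1 = 1; critical value at α = 0.05 is 3.841.
Since 0.024 < 3.841, we fail to reject the null hypothesis — the data are consistent with the 15:1 ratio.

0.024; consistent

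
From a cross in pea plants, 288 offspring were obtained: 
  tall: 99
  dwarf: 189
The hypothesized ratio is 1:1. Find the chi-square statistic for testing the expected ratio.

28.125

Expected counts for N = 288 under a 1:1 ratio (total parts = 2):
  tall: 288 × 1/2 = 144
  dwarf: 288 × 1/2 = 144
χ² = Σ (O − E)² / E
  tall: (99 − 144)² / 144 = 14.0625
  dwarf: (189 − 144)² / 144 = 14.0625
χ² = 14.0625 + 14.0625 = 28.125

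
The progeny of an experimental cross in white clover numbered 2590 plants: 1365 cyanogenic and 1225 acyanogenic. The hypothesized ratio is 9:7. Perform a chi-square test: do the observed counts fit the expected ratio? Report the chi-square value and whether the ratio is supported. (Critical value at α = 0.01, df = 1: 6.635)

13.243; not consistent

The 9:7 ratio has 16 parts, so with N = 2590 the expected counts are:
  cyanogenic: 2590 × 9/16 = 1456.875
  acyanogenic: 2590 × 7/16 = 1133.125
χ² = Σ (O − E)² / E
  cyanogenic: (1365 − 1456.875)² / 1456.875 = 5.7939
  acyanogenic: (1225 − 1133.125)² / 1133.125 = 7.4493
χ² = 5.7939 + 7.4493 = 13.2432 ≈ 13.243
Degrees of freedom = 2 − 1 = 1; critical value at α = 0.01 is 6.635.
Since 13.243 > 6.635, we reject the null hypothesis — the data do not fit the 9:7 ratio.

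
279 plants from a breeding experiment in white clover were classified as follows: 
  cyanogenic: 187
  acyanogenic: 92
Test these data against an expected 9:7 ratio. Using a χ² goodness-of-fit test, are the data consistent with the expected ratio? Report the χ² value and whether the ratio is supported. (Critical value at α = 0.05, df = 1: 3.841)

13.163; not consistent

Total ratio parts = 16. Expected numbers out of 279:
  cyanogenic: 279 × 9/16 = 156.9375
  acyanogenic: 279 × 7/16 = 122.0625
χ² = Σ (O − E)² / E
  cyanogenic: (187 − 156.9375)² / 156.9375 = 5.7587
  acyanogenic: (92 − 122.0625)² / 122.0625 = 7.4040
χ² = 5.7587 + 7.4040 = 13.1627 ≈ 13.163
Degrees of freedom = 2 − 1 = 1; critical value at α = 0.05 is 3.841.
Since 13.163 > 3.841, we reject the null hypothesis — the data do not fit the 9:7 ratio.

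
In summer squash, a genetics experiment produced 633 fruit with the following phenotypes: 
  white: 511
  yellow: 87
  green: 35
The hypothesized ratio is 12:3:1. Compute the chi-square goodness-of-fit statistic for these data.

Expected counts for N = 633 under a 12:3:1 ratio (total parts = 16):
  white: 633 × 12/16 = 474.75
  yellow: 633 × 3/16 = 118.6875
  green: 633 × 1/16 = 39.5625
χ² = Σ (O − E)² / E
  white: (511 − 474.75)² / 474.75 = 2.7679
  yellow: (87 − 118.6875)² / 118.6875 = 8.4600
  green: (35 − 39.5625)² / 39.5625 = 0.5262
χ² = 2.7679 + 8.4600 + 0.5262 = 11.7541 ≈ 11.754

11.754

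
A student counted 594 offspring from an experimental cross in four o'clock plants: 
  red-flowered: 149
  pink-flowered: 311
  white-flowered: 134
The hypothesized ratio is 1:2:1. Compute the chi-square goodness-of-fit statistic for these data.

The 1:2:1 ratio has 4 parts, so with N = 594 the expected counts are:
  red-flowered: 594 × 1/4 = 148.5
  pink-flowered: 594 × 2/4 = 297
  white-flowered: 594 × 1/4 = 148.5
χ² = Σ (O − E)² / E
  red-flowered: (149 − 148.5)² / 148.5 = 0.0017
  pink-flowered: (311 − 297)² / 297 = 0.6599
  white-flowered: (134 − 148.5)² / 148.5 = 1.4158
χ² = 0.0017 + 0.6599 + 1.4158 = 2.0774 ≈ 2.077

2.077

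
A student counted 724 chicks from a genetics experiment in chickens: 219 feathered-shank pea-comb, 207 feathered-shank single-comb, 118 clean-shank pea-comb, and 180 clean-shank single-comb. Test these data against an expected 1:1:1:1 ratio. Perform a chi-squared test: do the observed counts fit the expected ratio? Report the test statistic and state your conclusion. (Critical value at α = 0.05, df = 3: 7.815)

33.646; not consistent

The 1:1:1:1 ratio has 4 parts, so with N = 724 the expected counts are:
  feathered-shank pea-comb: 724 × 1/4 = 181
  feathered-shank single-comb: 724 × 1/4 = 181
  clean-shank pea-comb: 724 × 1/4 = 181
  clean-shank single-comb: 724 × 1/4 = 181
χ² = Σ (O − E)² / E
  feathered-shank pea-comb: (219 − 181)² / 181 = 7.9779
  feathered-shank single-comb: (207 − 181)² / 181 = 3.7348
  clean-shank pea-comb: (118 − 181)² / 181 = 21.9282
  clean-shank single-comb: (180 − 181)² / 181 = 0.0055
χ² = 7.9779 + 3.7348 + 21.9282 + 0.0055 = 33.6464 ≈ 33.646
Degrees of freedom = 4 − 1 = 3; critical value at α = 0.05 is 7.815.
Since 33.646 > 7.815, we reject the null hypothesis — the data do not fit the 1:1:1:1 ratio.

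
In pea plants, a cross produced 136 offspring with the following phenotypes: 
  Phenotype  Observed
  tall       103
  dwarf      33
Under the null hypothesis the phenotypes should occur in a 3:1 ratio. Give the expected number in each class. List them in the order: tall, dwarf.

102, 34

Total ratio parts = 4. Expected numbers out of 136:
  tall: 136 × 3/4 = 102
  dwarf: 136 × 1/4 = 34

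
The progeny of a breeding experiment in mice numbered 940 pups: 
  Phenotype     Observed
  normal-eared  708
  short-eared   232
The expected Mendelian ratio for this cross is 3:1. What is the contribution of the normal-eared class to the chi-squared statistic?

0.013

Under the 3:1 hypothesis (Σ ratio = 4, N = 940):
  normal-eared: 940 × 3/4 = 705
  short-eared: 940 × 1/4 = 235
Contribution of normal-eared: (708 − 705)² / 705 = 0.0128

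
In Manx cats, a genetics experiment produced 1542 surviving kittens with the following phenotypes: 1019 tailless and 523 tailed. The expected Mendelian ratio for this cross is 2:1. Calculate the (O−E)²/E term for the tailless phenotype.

Under the 2:1 hypothesis (Σ ratio = 3, N = 1542):
  tailless: 1542 × 2/3 = 1028
  tailed: 1542 × 1/3 = 514
Contribution of tailless: (1019 − 1028)² / 1028 = 0.0788

0.079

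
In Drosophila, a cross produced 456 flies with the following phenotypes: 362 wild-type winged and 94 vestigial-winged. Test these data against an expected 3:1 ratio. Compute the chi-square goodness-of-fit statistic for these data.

4.678

Under the 3:1 hypothesis (Σ ratio = 4, N = 456):
  wild-type winged: 456 × 3/4 = 342
  vestigial-winged: 456 × 1/4 = 114
χ² = Σ (O − E)² / E
  wild-type winged: (362 − 342)² / 342 = 1.1696
  vestigial-winged: (94 − 114)² / 114 = 3.5088
χ² = 1.1696 + 3.5088 = 4.6784 ≈ 4.678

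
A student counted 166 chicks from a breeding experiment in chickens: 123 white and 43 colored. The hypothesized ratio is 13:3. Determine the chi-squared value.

Under the 13:3 hypothesis (Σ ratio = 16, N = 166):
  white: 166 × 13/16 = 134.875
  colored: 166 × 3/16 = 31.125
χ² = Σ (O − E)² / E
  white: (123 − 134.875)² / 134.875 = 1.0455
  colored: (43 − 31.125)² / 31.125 = 4.5306
χ² = 1.0455 + 4.5306 = 5.5761 ≈ 5.576

5.576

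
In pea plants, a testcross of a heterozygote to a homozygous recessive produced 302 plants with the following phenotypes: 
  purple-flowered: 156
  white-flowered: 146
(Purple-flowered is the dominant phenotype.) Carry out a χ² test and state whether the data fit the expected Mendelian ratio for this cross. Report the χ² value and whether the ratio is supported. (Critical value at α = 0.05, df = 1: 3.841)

0.331; consistent

A testcross of a heterozygote (Aa × aa) gives a 1:1 phenotypic ratio.
Total ratio parts = 2. Expected numbers out of 302:
  purple-flowered: 302 × 1/2 = 151
  white-flowered: 302 × 1/2 = 151
χ² = Σ (O − E)² / E
  purple-flowered: (156 − 151)² / 151 = 0.1656
  white-flowered: (146 − 151)² / 151 = 0.1656
χ² = 0.1656 + 0.1656 = 0.3312 ≈ 0.331
Degrees of freedom = 2 − 1 = 1; critical value at α = 0.05 is 3.841.
Since 0.331 < 3.841, we fail to reject the null hypothesis — the data are consistent with the 1:1 ratio.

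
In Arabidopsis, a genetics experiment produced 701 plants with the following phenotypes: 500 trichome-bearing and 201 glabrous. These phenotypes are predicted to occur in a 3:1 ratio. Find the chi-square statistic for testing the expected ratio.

5.045

Total ratio parts = 4. Expected numbers out of 701:
  trichome-bearing: 701 × 3/4 = 525.75
  glabrous: 701 × 1/4 = 175.25
χ² = Σ (O − E)² / E
  trichome-bearing: (500 − 525.75)² / 525.75 = 1.2612
  glabrous: (201 − 175.25)² / 175.25 = 3.7835
χ² = 1.2612 + 3.7835 = 5.0447 ≈ 5.045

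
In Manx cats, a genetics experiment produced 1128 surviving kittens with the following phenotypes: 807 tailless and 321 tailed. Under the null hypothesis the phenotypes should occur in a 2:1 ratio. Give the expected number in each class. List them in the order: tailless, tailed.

752, 376

The 2:1 ratio has 3 parts, so with N = 1128 the expected counts are:
  tailless: 1128 × 2/3 = 752
  tailed: 1128 × 1/3 = 376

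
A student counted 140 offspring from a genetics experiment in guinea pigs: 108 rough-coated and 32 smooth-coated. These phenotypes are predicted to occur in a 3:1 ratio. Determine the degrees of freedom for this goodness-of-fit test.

A goodness-of-fit test with 2 phenotype classes has df = 2 − 1 = 1.

1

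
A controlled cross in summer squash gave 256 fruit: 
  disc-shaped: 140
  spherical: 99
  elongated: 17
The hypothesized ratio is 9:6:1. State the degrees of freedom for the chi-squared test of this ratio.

2

A goodness-of-fit test with 3 phenotype classes has df = 3 − 1 = 2.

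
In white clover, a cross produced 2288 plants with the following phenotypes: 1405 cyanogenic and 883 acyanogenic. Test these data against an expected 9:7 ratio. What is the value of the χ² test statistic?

Total ratio parts = 16. Expected numbers out of 2288:
  cyanogenic: 2288 × 9/16 = 1287
  acyanogenic: 2288 × 7/16 = 1001
χ² = Σ (O − E)² / E
  cyanogenic: (1405 − 1287)² / 1287 = 10.8190
  acyanogenic: (883 − 1001)² / 1001 = 13.9101
χ² = 10.8190 + 13.9101 = 24.7291 ≈ 24.729

24.729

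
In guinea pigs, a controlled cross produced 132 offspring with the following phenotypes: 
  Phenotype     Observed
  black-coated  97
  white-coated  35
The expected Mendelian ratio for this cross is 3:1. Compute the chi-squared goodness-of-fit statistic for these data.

0.162

The 3:1 ratio has 4 parts, so with N = 132 the expected counts are:
  black-coated: 132 × 3/4 = 99
  white-coated: 132 × 1/4 = 33
χ² = Σ (O − E)² / E
  black-coated: (97 − 99)² / 99 = 0.0404
  white-coated: (35 − 33)² / 33 = 0.1212
χ² = 0.0404 + 0.1212 = 0.1616 ≈ 0.162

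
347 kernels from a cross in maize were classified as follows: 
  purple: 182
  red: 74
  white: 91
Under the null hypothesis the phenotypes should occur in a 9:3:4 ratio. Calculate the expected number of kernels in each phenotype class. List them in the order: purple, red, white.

195.1875, 65.0625, 86.75

Under the 9:3:4 hypothesis (Σ ratio = 16, N = 347):
  purple: 347 × 9/16 = 195.1875
  red: 347 × 3/16 = 65.0625
  white: 347 × 4/16 = 86.75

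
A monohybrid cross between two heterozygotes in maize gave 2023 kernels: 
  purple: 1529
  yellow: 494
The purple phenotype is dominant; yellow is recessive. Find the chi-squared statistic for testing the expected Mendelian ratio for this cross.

For a monohybrid cross between heterozygotes with complete dominance, the expected phenotypic ratio is 3:1.
The 3:1 ratio has 4 parts, so with N = 2023 the expected counts are:
  purple: 2023 × 3/4 = 1517.25
  yellow: 2023 × 1/4 = 505.75
χ² = Σ (O − E)² / E
  purple: (1529 − 1517.25)² / 1517.25 = 0.0910
  yellow: (494 − 505.75)² / 505.75 = 0.2730
χ² = 0.0910 + 0.2730 = 0.364

0.364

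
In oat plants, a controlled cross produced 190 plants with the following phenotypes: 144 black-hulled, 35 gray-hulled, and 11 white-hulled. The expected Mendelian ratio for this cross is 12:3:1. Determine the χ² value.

The 12:3:1 ratio has 16 parts, so with N = 190 the expected counts are:
  black-hulled: 190 × 12/16 = 142.5
  gray-hulled: 190 × 3/16 = 35.625
  white-hulled: 190 × 1/16 = 11.875
χ² = Σ (O − E)² / E
  black-hulled: (144 − 142.5)² / 142.5 = 0.0158
  gray-hulled: (35 − 35.625)² / 35.625 = 0.0110
  white-hulled: (11 − 11.875)² / 11.875 = 0.0645
χ² = 0.0158 + 0.0110 + 0.0645 = 0.0913 ≈ 0.091

0.091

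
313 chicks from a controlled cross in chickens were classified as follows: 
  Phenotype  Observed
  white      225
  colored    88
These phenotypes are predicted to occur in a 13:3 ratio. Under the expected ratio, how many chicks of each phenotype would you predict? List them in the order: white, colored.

Expected counts for N = 313 under a 13:3 ratio (total parts = 16):
  white: 313 × 13/16 = 254.3125
  colored: 313 × 3/16 = 58.6875

254.3125, 58.6875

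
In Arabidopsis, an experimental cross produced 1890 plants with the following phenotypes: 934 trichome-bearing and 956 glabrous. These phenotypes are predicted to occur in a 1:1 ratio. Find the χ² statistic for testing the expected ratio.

Under the 1:1 hypothesis (Σ ratio = 2, N = 1890):
  trichome-bearing: 1890 × 1/2 = 945
  glabrous: 1890 × 1/2 = 945
χ² = Σ (O − E)² / E
  trichome-bearing: (934 − 945)² / 945 = 0.1280
  glabrous: (956 − 945)² / 945 = 0.1280
χ² = 0.1280 + 0.1280 = 0.256

0.256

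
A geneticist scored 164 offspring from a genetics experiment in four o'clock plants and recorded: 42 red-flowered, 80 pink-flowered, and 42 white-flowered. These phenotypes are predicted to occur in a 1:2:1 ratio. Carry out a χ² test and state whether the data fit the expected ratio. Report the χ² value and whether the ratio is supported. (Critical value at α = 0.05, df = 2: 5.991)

0.098; consistent

The 1:2:1 ratio has 4 parts, so with N = 164 the expected counts are:
  red-flowered: 164 × 1/4 = 41
  pink-flowered: 164 × 2/4 = 82
  white-flowered: 164 × 1/4 = 41
χ² = Σ (O − E)² / E
  red-flowered: (42 − 41)² / 41 = 0.0244
  pink-flowered: (80 − 82)² / 82 = 0.0488
  white-flowered: (42 − 41)² / 41 = 0.0244
χ² = 0.0244 + 0.0488 + 0.0244 = 0.0976 ≈ 0.098
Degrees of freedom = 3 − 1 = 2; critical value at α = 0.05 is 5.991.
Since 0.098 < 5.991, we fail to reject the null hypothesis — the data are consistent with the 1:2:1 ratio.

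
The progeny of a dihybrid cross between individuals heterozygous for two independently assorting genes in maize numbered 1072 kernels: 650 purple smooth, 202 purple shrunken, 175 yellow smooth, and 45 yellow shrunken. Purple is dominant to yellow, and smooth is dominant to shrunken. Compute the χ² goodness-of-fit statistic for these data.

14.255

A dihybrid F₂ with independent assortment and complete dominance at both loci gives a 9:3:3:1 phenotypic ratio.
The 9:3:3:1 ratio has 16 parts, so with N = 1072 the expected counts are:
  purple smooth: 1072 × 9/16 = 603
  purple shrunken: 1072 × 3/16 = 201
  yellow smooth: 1072 × 3/16 = 201
  yellow shrunken: 1072 × 1/16 = 67
χ² = Σ (O − E)² / E
  purple smooth: (650 − 603)² / 603 = 3.6633
  purple shrunken: (202 − 201)² / 201 = 0.0050
  yellow smooth: (175 − 201)² / 201 = 3.3632
  yellow shrunken: (45 − 67)² / 67 = 7.2239
χ² = 3.6633 + 0.0050 + 3.3632 + 7.2239 = 14.2554 ≈ 14.255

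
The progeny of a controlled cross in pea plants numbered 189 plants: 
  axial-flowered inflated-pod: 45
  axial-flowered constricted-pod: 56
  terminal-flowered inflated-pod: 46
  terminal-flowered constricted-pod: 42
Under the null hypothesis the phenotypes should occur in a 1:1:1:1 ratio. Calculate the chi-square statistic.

Expected counts for N = 189 under a 1:1:1:1 ratio (total parts = 4):
  axial-flowered inflated-pod: 189 × 1/4 = 47.25
  axial-flowered constricted-pod: 189 × 1/4 = 47.25
  terminal-flowered inflated-pod: 189 × 1/4 = 47.25
  terminal-flowered constricted-pod: 189 × 1/4 = 47.25
χ² = Σ (O − E)² / E
  axial-flowered inflated-pod: (45 − 47.25)² / 47.25 = 0.1071
  axial-flowered constricted-pod: (56 − 47.25)² / 47.25 = 1.6204
  terminal-flowered inflated-pod: (46 − 47.25)² / 47.25 = 0.0331
  terminal-flowered constricted-pod: (42 − 47.25)² / 47.25 = 0.5833
χ² = 0.1071 + 1.6204 + 0.0331 + 0.5833 = 2.3439 ≈ 2.344

2.344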